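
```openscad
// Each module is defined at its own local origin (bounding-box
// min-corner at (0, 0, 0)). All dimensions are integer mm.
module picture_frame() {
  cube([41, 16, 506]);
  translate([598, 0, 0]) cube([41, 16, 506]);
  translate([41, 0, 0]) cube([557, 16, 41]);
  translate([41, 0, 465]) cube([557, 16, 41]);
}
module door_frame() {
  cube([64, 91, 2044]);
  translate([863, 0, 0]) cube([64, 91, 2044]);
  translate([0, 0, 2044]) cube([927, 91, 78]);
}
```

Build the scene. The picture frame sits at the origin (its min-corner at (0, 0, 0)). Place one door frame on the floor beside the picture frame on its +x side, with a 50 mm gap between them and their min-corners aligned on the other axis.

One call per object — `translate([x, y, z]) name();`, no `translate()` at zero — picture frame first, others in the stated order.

picture_frame();
translate([689, 0, 0]) door_frame();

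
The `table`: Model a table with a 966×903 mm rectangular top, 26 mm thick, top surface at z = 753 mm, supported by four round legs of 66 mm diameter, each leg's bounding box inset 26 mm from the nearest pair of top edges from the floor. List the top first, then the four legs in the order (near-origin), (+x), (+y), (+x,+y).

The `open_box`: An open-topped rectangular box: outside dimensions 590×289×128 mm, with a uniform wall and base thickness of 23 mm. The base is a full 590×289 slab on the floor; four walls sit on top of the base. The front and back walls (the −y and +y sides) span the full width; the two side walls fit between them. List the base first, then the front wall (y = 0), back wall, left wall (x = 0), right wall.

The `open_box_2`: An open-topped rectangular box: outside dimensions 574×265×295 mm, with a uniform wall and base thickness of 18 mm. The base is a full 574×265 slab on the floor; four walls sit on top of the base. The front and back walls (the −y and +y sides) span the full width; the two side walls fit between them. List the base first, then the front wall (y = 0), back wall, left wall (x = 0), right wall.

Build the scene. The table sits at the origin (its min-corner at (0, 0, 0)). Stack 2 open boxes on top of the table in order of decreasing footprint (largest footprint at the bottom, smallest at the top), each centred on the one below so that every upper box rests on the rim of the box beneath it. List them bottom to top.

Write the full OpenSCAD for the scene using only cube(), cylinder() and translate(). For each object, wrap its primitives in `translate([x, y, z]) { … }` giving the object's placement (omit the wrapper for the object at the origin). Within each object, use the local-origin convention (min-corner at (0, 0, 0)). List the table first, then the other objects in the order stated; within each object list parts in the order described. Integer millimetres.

translate([0, 0, 727]) cube([966, 903, 26]);
translate([59, 59, 0]) cylinder(h = 727, r = 33);
translate([907, 59, 0]) cylinder(h = 727, r = 33);
translate([59, 844, 0]) cylinder(h = 727, r = 33);
translate([907, 844, 0]) cylinder(h = 727, r = 33);
translate([188, 307, 753]) {
  cube([590, 289, 23]);
  translate([0, 0, 23]) cube([590, 23, 105]);
  translate([0, 266, 23]) cube([590, 23, 105]);
  translate([0, 23, 23]) cube([23, 243, 105]);
  translate([567, 23, 23]) cube([23, 243, 105]);
}
translate([196, 319, 881]) {
  cube([574, 265, 18]);
  translate([0, 0, 18]) cube([574, 18, 277]);
  translate([0, 247, 18]) cube([574, 18, 277]);
  translate([0, 18, 18]) cube([18, 229, 277]);
  translate([556, 18, 18]) cube([18, 229, 277]);
}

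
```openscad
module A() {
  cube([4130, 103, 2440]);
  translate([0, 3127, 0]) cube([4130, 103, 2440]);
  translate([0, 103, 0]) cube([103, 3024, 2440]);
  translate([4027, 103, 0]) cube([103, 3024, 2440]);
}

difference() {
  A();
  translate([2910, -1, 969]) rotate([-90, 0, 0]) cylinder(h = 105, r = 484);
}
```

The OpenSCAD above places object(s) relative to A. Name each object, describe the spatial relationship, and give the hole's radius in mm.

The subtracted cylinder has r = 484 mm.

A is a house frame. The house frame has a circular hole through its front wall. The hole's radius is 484 mm.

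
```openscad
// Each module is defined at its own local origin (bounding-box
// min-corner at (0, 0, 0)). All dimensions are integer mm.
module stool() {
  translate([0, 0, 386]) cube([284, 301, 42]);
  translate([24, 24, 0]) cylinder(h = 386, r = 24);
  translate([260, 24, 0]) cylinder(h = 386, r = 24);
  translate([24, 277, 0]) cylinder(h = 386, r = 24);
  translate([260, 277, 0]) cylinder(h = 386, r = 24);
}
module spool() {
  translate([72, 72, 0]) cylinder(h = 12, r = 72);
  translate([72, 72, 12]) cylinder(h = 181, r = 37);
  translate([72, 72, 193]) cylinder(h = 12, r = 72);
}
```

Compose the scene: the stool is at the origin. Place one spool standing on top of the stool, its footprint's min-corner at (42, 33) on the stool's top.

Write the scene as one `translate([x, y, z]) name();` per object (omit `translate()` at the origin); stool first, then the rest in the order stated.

stool();
translate([42, 33, 428]) spool();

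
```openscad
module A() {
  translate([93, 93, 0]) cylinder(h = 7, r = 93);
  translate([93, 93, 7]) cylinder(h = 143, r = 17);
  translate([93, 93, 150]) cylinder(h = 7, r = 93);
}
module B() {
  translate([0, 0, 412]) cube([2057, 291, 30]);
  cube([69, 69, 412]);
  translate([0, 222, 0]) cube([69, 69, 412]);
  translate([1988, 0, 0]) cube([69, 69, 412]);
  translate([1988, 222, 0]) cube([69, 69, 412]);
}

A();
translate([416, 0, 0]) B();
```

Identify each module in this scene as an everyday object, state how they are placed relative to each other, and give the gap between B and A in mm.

A is a spool. B is a bench. The bench is on the floor beside the spool on its +x side. The gap between the bench and the spool is 230 mm.

The bench's nearest face is 230 mm from the spool's +x face.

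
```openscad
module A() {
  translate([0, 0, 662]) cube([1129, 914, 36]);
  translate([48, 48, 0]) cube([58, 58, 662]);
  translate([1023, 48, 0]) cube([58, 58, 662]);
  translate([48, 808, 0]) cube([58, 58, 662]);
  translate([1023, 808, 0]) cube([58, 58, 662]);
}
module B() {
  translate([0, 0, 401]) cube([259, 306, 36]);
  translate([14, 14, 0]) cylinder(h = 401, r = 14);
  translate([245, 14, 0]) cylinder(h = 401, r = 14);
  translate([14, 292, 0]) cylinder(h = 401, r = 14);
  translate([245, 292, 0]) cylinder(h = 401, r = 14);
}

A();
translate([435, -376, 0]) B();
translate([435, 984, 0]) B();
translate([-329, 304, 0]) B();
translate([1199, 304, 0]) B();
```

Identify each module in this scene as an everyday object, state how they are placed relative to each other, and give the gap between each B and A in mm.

A is a table. B is a stool. Four stools sit around the table at the −y, +y, −x, +x sides. The gap between each stool and the table is 70 mm.

Each stool's nearest face is 70 mm from the table's bounding box.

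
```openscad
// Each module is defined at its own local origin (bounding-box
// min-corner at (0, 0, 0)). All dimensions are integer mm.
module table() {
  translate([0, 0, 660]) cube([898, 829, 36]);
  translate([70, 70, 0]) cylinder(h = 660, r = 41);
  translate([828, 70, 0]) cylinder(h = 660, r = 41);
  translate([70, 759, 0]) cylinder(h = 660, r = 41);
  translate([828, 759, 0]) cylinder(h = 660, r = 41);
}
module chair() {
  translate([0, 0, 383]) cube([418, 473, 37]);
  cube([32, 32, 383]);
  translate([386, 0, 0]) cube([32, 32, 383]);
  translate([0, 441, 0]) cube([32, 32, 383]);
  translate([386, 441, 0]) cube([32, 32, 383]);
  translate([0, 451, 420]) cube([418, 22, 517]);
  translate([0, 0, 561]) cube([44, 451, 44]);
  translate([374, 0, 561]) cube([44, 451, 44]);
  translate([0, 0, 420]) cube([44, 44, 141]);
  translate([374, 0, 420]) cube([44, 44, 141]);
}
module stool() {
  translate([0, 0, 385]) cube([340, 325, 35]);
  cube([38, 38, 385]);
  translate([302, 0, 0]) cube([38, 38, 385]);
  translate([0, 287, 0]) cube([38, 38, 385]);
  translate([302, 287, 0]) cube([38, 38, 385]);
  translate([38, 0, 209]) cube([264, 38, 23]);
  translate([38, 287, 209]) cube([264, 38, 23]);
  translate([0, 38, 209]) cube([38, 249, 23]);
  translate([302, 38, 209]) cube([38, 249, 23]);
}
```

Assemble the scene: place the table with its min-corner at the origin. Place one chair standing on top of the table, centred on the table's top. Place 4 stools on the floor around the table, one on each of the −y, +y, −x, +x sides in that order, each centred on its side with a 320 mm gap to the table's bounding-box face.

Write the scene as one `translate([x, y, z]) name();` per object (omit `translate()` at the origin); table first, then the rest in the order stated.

table();
translate([240, 178, 696]) chair();
translate([279, -645, 0]) stool();
translate([279, 1149, 0]) stool();
translate([-660, 252, 0]) stool();
translate([1218, 252, 0]) stool();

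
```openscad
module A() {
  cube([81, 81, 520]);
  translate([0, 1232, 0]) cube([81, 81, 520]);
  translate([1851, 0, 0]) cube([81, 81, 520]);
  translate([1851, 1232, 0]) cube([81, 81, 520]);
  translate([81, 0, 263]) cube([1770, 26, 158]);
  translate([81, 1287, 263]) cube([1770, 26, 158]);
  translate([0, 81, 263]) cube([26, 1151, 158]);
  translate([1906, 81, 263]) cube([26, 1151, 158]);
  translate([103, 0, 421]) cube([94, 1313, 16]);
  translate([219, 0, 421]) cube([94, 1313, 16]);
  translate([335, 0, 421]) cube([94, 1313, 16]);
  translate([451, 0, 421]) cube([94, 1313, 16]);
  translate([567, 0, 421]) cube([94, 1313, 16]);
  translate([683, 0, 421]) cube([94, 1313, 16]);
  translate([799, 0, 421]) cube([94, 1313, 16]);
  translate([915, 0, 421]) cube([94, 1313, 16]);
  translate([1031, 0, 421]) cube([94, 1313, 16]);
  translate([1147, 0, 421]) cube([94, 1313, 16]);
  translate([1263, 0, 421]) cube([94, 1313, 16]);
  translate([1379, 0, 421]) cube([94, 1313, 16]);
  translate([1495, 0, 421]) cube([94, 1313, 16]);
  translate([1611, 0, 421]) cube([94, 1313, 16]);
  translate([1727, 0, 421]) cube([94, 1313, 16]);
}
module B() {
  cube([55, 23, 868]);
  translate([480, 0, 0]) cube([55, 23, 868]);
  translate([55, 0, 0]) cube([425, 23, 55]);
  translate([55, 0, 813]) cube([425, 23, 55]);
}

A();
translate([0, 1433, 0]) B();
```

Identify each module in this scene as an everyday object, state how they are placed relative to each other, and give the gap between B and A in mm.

A is a bed frame. B is a picture frame. The picture frame is on the floor beside the bed frame on its +y side. The gap between the picture frame and the bed frame is 120 mm.

The picture frame's nearest face is 120 mm from the bed frame's +y face.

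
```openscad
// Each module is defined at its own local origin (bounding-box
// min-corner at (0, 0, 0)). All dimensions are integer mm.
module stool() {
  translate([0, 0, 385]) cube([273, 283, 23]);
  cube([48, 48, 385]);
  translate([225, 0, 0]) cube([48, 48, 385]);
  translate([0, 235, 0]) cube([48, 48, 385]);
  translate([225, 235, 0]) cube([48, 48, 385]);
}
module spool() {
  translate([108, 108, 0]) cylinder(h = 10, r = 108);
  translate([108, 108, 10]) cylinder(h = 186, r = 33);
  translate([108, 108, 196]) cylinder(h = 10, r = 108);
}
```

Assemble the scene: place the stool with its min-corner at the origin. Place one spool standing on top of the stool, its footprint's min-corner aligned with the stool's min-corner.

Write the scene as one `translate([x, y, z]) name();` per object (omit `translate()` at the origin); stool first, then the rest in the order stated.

stool();
translate([0, 0, 408]) spool();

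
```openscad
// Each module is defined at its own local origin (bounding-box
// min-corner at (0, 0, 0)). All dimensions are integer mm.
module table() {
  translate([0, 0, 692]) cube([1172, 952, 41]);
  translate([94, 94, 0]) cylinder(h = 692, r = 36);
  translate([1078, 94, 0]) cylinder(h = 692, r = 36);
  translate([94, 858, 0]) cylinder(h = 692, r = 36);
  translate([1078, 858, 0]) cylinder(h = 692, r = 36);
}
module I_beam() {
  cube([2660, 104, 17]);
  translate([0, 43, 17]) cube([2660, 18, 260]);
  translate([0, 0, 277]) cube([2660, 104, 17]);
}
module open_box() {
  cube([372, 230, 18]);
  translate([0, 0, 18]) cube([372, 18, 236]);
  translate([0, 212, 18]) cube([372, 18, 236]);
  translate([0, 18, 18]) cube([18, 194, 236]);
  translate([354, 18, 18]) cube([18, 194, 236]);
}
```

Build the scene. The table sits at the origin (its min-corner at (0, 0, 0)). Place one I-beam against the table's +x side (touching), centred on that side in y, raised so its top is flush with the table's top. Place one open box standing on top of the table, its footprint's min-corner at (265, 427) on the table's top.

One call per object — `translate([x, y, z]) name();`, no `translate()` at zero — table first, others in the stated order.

table();
translate([1172, 424, 439]) I_beam();
translate([265, 427, 733]) open_box();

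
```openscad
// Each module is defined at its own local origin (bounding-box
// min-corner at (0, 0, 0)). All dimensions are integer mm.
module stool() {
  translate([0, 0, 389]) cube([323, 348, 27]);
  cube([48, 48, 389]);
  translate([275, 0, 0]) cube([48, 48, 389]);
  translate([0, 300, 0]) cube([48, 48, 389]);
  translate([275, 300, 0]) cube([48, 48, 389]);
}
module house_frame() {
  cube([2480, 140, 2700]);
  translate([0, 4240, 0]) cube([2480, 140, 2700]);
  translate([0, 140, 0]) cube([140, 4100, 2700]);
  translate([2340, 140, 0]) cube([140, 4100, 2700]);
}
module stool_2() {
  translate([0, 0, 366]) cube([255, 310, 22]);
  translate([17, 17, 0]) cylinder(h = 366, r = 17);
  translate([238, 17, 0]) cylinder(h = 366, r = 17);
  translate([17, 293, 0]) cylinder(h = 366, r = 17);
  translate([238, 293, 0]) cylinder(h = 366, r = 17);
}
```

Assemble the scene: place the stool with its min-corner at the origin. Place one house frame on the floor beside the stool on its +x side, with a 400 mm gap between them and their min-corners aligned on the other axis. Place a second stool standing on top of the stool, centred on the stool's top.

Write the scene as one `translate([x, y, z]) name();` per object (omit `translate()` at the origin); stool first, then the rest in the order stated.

stool();
translate([723, 0, 0]) house_frame();
translate([34, 19, 416]) stool_2();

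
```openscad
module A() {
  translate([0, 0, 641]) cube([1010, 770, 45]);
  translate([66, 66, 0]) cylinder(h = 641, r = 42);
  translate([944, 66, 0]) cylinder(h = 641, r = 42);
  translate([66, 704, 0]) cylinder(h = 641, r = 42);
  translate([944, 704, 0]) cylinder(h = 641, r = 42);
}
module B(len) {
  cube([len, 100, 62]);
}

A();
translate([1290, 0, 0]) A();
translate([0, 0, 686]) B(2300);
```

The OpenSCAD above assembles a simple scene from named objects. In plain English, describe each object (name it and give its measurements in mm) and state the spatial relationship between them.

A is a table with a 1010×770 mm rectangular top, 45 mm thick, top surface at z = 686 mm, supported by four round legs of 84 mm diameter, each leg's bounding box inset 24 mm from the nearest pair of top edges, running from the floor.

B is a rectangular beam 2300 mm long (x), 100 mm deep (y), 62 mm thick (z).

The beam spans the tops of two tables placed 280 mm apart, resting at z = 686 mm.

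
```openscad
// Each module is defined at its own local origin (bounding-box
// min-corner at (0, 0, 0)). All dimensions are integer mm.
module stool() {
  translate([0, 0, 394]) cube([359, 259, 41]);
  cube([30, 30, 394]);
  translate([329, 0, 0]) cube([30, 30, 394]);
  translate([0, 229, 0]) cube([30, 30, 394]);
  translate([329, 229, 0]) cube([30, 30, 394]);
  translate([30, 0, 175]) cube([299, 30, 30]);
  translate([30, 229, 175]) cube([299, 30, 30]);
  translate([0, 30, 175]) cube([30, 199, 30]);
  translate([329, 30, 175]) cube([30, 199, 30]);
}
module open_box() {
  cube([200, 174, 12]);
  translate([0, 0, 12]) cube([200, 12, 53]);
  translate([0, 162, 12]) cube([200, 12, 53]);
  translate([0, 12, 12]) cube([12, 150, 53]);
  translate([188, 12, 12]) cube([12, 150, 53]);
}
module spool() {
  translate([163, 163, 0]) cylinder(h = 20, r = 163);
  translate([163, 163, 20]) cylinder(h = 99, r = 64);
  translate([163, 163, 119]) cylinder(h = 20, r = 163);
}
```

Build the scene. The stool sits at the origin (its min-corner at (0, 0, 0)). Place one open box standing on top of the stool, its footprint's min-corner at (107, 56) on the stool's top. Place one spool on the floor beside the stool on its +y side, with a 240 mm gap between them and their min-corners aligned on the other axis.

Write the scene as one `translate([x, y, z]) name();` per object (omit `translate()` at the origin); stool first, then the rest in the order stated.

stool();
translate([107, 56, 435]) open_box();
translate([0, 499, 0]) spool();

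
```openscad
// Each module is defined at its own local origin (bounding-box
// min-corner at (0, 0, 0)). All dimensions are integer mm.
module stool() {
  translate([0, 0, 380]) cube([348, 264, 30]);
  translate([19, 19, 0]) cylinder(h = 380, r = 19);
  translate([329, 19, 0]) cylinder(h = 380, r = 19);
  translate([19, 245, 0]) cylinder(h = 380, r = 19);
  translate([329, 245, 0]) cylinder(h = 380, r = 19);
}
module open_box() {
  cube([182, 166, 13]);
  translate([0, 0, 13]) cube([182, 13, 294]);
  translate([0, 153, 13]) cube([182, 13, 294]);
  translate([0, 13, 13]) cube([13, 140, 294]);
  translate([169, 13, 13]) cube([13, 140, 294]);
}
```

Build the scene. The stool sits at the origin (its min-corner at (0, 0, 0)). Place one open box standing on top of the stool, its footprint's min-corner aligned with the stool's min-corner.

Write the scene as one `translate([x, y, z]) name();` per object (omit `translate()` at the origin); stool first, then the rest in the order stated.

stool();
translate([0, 0, 410]) open_box();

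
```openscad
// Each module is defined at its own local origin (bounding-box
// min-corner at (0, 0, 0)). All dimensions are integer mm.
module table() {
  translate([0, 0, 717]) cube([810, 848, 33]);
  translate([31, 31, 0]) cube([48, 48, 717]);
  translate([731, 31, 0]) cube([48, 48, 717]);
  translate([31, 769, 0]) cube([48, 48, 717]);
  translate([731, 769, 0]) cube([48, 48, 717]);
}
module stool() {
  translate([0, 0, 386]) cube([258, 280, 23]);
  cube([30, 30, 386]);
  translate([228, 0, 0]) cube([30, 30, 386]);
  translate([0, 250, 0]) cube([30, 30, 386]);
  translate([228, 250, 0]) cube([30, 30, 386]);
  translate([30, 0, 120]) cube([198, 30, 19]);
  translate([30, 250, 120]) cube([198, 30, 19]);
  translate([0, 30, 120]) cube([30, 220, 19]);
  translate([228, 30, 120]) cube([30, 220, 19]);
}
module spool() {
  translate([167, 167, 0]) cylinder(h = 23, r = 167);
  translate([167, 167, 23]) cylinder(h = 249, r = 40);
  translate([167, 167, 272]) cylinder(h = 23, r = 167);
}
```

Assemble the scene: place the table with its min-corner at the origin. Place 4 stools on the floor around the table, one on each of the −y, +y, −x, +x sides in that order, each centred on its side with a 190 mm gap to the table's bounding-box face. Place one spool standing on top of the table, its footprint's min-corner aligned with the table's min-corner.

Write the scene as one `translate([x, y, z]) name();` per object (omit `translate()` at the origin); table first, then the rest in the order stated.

table();
translate([276, -470, 0]) stool();
translate([276, 1038, 0]) stool();
translate([-448, 284, 0]) stool();
translate([1000, 284, 0]) stool();
translate([0, 0, 750]) spool();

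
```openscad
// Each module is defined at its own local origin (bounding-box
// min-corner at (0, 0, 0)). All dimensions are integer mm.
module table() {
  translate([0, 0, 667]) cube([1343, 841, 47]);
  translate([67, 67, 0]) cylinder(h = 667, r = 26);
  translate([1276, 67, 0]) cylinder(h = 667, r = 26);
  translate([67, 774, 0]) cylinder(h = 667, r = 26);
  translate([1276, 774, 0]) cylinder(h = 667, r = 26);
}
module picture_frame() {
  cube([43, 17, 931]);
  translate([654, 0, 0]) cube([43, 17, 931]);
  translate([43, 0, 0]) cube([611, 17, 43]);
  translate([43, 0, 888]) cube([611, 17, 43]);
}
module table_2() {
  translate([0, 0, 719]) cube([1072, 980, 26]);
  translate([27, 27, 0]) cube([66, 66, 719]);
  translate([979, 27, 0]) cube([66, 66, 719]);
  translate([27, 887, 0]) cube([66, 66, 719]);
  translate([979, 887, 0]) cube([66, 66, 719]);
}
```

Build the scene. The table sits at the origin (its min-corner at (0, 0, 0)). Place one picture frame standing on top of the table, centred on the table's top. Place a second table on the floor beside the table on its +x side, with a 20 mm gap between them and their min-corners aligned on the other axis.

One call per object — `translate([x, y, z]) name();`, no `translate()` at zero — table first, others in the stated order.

table();
translate([323, 412, 714]) picture_frame();
translate([1363, 0, 0]) table_2();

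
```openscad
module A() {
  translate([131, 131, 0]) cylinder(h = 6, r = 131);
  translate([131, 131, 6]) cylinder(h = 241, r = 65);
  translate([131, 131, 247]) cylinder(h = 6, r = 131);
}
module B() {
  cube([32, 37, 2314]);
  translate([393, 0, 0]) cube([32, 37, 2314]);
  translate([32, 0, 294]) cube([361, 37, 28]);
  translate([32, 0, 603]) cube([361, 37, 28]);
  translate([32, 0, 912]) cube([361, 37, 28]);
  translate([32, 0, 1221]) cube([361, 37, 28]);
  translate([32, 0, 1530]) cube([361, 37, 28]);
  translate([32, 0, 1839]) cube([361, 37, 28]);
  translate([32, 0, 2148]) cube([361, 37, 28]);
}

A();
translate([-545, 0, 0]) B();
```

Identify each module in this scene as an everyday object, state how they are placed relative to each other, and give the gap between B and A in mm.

A is a spool. B is a ladder. The ladder is on the floor beside the spool on its −x side. The gap between the ladder and the spool is 120 mm.

The ladder's nearest face is 120 mm from the spool's −x face.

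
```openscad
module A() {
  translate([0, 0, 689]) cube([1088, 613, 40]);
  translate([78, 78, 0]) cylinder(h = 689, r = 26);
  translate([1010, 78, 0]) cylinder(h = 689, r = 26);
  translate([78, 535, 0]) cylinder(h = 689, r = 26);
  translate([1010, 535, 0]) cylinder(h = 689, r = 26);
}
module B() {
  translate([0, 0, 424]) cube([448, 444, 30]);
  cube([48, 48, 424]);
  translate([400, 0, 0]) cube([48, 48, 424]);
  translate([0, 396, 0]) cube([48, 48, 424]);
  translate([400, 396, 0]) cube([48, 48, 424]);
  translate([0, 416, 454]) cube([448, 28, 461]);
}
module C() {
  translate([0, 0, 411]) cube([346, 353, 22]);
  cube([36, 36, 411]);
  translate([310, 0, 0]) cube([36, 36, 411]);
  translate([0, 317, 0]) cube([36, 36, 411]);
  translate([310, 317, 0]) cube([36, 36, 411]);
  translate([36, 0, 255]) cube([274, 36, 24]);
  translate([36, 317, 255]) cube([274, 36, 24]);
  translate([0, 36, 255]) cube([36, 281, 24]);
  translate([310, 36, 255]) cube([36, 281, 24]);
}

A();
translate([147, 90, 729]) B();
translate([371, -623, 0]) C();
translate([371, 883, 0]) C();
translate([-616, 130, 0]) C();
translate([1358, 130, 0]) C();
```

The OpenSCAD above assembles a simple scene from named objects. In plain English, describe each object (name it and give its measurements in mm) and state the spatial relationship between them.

A is a table: top 1088 mm (x) × 613 mm (y), 40 mm thick, upper face at z = 729 mm, on four round legs of 52 mm diameter, each leg's bounding box inset 52 mm from the nearest pair of top edges, running from z = 0 to the bottom of the top.

B is a chair. The seat is a 448×444×30 mm slab with its top at z = 454 mm, on four 48×48 mm corner legs (flush with the seat edges, standing on z = 0). A flat backrest 28 mm thick, 461 mm tall, spans the full seat width and rises from the seat top along its +y edge, rear face flush with the rear of the seat.

C is a simple wooden stool: a rectangular seat 346 mm (x) by 353 mm (y), 22 mm thick, top face at z = 433 mm, on four square legs, each 36×36 mm in cross-section. The legs rest on z = 0, each flush with a corner of the seat. Four stretchers, 36 mm wide and 24 mm tall, connect adjacent legs with their undersides at z = 255 mm, each running between the inner faces of the legs it joins and aligned with the legs' outer faces on the other axis.

The chair is on top of the table. Four stools sit around the table at the −y, +y, −x, +x sides.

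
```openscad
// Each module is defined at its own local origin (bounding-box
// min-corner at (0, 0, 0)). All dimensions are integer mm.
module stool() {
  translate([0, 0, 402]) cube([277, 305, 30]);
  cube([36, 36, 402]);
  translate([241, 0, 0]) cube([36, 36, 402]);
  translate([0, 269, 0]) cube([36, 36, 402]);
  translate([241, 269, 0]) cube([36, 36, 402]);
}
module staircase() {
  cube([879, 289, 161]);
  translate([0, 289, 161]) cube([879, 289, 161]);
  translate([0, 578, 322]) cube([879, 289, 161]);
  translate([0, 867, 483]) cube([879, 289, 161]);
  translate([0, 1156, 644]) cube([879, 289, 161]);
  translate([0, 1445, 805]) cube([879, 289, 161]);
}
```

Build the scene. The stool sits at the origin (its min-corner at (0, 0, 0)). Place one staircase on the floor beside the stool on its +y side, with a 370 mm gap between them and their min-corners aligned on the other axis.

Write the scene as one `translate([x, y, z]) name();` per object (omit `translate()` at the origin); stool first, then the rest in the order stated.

stool();
translate([0, 675, 0]) staircase();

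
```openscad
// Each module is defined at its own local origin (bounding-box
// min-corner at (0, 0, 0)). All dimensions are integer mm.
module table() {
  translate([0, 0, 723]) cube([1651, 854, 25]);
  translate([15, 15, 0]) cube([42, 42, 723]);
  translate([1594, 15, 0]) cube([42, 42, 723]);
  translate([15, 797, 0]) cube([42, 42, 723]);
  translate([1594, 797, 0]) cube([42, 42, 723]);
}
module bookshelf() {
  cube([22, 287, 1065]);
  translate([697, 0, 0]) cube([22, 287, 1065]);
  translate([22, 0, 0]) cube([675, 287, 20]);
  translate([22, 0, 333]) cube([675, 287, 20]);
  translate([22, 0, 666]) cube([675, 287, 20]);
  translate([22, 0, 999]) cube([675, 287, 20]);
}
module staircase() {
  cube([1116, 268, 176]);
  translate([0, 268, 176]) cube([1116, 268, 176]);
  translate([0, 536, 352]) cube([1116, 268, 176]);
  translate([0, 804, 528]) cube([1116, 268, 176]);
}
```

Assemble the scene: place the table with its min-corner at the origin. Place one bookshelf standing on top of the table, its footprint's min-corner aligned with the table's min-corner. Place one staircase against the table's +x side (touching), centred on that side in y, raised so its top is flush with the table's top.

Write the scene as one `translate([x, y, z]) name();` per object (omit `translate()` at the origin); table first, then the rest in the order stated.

table();
translate([0, 0, 748]) bookshelf();
translate([1651, -109, 44]) staircase();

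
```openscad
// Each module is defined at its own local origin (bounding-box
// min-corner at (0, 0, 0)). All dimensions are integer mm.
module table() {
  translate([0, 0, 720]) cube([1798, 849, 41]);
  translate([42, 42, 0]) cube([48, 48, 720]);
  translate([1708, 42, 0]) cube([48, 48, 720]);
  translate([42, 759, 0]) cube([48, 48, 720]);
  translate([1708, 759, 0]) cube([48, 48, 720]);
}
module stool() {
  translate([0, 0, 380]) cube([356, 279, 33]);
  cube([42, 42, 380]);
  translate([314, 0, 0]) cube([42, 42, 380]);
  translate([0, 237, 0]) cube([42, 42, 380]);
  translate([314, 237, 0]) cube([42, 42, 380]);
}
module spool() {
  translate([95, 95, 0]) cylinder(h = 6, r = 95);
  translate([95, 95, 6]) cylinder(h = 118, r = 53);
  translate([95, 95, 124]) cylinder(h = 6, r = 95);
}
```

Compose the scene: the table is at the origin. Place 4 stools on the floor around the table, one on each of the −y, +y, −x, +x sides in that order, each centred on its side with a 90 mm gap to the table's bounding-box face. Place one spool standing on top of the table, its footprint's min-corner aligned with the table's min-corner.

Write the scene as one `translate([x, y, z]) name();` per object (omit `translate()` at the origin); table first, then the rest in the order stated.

table();
translate([721, -369, 0]) stool();
translate([721, 939, 0]) stool();
translate([-446, 285, 0]) stool();
translate([1888, 285, 0]) stool();
translate([0, 0, 761]) spool();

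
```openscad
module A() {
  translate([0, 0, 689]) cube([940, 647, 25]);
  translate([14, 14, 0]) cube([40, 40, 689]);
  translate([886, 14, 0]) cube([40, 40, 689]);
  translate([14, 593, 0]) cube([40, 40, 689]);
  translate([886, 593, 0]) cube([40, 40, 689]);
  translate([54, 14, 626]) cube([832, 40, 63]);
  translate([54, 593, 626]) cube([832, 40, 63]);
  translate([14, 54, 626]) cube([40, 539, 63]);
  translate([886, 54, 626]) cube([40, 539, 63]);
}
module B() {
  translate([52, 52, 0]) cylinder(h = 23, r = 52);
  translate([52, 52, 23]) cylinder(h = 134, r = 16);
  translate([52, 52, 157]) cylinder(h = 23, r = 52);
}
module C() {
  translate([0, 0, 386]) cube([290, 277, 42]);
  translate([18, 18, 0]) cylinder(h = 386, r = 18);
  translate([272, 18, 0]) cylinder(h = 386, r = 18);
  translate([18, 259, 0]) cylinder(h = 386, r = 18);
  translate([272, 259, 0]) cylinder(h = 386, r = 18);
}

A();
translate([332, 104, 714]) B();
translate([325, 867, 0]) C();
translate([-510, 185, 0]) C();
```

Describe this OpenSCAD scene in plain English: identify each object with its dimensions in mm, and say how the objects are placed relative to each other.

A is a rectangular dining table. The top is 940×647×25 mm with its upper surface at z = 714 mm. It stands on four 40×40 mm square legs, each inset 14 mm from the nearest pair of top edges, running from the floor to the underside of the top. Four apron rails, 40 mm thick and 63 mm tall, run between adjacent legs with their top edges flush with the underside of the top and their outer faces flush with the legs' outer faces.

B is a spool: two coaxial disc flanges of radius 52 mm and thickness 23 mm, joined by a core cylinder of radius 16 mm and height 134 mm. The lower flange rests on z = 0 and the three cylinders share a vertical axis.

C is a four-legged stool. The seat is a 290×277×42 mm slab whose top surface is at z = 428 mm; four round legs, each 36 mm in diameter, run from the floor (z = 0) to the underside of the seat, each leg's axis is inset half a diameter from the nearest pair of seat edges (so the leg's bounding box is flush with the corner).

The spool is on top of the table. Two stools sit around the table at the +y, −x sides.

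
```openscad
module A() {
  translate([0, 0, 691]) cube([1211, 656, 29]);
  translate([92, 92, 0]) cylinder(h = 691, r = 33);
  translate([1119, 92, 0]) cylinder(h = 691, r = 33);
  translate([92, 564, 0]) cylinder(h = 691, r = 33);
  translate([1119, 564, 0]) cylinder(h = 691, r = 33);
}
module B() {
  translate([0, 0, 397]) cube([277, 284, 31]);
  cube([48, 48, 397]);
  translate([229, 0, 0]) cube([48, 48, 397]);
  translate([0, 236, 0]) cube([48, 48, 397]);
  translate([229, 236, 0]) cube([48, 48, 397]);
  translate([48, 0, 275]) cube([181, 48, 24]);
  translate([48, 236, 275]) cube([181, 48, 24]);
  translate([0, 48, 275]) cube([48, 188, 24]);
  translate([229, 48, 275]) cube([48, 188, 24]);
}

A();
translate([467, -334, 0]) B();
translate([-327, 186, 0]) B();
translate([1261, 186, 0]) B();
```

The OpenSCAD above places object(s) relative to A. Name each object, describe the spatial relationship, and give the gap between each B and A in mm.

A is a table. B is a stool. Three stools sit around the table at the −y, −x, +x sides. The gap between each stool and the table is 50 mm.

Each stool's nearest face is 50 mm from the table's bounding box.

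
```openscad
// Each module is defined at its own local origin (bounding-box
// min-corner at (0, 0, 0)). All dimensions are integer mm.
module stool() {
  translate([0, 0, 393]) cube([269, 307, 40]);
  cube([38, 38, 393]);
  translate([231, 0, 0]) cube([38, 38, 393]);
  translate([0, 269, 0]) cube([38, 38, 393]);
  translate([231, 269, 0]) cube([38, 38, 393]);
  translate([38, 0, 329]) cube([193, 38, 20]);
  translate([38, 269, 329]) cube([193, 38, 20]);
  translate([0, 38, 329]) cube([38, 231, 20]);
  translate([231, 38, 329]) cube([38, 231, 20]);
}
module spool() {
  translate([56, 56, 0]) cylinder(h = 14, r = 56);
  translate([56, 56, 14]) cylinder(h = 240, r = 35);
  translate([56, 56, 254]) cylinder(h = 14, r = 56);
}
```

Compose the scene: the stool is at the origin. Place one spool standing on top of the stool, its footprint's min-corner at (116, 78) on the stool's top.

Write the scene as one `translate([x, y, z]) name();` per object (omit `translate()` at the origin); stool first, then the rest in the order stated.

stool();
translate([116, 78, 433]) spool();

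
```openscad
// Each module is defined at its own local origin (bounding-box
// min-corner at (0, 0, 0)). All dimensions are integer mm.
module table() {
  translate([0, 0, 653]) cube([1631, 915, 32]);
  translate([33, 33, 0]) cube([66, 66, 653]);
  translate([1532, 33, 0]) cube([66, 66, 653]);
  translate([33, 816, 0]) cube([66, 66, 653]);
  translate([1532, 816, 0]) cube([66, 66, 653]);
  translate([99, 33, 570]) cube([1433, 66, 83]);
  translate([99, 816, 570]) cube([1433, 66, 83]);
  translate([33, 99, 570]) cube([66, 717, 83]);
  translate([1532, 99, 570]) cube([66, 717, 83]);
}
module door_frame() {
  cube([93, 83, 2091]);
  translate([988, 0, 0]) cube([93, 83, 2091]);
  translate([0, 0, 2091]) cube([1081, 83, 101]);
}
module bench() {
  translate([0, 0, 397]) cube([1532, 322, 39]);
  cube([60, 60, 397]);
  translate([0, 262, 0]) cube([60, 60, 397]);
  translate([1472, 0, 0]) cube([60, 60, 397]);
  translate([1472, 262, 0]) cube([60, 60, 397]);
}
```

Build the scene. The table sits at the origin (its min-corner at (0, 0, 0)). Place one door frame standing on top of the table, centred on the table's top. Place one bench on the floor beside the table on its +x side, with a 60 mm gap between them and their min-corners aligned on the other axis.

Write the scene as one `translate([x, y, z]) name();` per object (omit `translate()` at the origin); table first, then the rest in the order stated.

table();
translate([275, 416, 685]) door_frame();
translate([1691, 0, 0]) bench();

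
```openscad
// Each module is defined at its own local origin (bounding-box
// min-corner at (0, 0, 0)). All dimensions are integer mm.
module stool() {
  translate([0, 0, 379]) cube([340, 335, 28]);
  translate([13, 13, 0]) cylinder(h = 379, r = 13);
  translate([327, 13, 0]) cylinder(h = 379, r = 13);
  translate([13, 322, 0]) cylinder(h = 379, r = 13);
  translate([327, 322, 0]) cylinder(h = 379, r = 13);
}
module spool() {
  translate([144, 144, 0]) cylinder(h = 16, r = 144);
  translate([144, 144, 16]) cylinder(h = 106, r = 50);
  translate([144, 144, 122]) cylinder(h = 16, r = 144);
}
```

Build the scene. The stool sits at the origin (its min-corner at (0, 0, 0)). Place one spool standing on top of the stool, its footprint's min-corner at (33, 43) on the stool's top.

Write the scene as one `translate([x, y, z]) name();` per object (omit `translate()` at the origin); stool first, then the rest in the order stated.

stool();
translate([33, 43, 407]) spool();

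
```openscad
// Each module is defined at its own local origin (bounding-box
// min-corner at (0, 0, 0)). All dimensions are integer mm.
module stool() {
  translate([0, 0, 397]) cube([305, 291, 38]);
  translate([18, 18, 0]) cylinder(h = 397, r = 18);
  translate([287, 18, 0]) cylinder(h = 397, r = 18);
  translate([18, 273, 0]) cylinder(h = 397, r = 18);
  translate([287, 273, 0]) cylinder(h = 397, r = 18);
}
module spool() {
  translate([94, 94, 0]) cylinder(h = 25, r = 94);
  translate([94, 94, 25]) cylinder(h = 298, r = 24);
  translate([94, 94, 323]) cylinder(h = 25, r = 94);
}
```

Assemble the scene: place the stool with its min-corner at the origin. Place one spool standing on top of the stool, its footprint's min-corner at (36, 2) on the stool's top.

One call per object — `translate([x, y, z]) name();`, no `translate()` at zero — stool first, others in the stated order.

stool();
translate([36, 2, 435]) spool();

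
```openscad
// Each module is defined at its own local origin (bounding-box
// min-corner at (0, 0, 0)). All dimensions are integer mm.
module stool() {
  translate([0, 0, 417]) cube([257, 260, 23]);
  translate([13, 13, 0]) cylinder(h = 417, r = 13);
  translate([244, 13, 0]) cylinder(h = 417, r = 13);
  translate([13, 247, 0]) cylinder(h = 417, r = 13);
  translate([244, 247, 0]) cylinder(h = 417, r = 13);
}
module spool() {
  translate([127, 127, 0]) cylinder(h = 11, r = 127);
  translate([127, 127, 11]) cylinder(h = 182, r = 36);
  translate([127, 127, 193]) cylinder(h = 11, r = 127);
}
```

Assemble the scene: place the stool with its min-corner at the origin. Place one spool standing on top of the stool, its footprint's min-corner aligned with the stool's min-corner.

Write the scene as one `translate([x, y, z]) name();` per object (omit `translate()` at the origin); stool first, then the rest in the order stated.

stool();
translate([0, 0, 440]) spool();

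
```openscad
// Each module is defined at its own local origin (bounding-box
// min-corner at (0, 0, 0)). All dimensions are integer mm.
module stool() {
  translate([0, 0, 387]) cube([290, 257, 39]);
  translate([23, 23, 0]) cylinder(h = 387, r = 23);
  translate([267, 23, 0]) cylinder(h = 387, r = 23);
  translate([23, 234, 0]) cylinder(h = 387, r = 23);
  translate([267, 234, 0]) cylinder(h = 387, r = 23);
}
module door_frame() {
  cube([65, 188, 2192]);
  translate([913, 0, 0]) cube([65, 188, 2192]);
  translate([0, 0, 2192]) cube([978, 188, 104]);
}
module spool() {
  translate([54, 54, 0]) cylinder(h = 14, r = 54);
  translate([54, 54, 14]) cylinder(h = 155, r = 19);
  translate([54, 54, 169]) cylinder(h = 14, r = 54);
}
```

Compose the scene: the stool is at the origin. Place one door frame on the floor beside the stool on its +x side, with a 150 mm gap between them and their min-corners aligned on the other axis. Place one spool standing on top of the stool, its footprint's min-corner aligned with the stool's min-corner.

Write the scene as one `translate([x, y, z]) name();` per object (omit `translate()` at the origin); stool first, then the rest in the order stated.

stool();
translate([440, 0, 0]) door_frame();
translate([0, 0, 426]) spool();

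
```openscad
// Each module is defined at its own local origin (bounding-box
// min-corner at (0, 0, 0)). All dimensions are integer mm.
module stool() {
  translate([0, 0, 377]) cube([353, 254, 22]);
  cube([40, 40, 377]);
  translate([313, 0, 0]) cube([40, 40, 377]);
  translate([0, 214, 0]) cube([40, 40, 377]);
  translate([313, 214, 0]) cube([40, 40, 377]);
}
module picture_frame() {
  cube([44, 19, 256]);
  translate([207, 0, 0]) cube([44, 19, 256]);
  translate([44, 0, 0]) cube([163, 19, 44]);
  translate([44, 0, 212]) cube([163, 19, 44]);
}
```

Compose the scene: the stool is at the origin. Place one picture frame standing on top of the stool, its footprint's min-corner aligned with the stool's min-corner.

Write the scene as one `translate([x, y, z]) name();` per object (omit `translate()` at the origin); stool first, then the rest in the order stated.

stool();
translate([0, 0, 399]) picture_frame();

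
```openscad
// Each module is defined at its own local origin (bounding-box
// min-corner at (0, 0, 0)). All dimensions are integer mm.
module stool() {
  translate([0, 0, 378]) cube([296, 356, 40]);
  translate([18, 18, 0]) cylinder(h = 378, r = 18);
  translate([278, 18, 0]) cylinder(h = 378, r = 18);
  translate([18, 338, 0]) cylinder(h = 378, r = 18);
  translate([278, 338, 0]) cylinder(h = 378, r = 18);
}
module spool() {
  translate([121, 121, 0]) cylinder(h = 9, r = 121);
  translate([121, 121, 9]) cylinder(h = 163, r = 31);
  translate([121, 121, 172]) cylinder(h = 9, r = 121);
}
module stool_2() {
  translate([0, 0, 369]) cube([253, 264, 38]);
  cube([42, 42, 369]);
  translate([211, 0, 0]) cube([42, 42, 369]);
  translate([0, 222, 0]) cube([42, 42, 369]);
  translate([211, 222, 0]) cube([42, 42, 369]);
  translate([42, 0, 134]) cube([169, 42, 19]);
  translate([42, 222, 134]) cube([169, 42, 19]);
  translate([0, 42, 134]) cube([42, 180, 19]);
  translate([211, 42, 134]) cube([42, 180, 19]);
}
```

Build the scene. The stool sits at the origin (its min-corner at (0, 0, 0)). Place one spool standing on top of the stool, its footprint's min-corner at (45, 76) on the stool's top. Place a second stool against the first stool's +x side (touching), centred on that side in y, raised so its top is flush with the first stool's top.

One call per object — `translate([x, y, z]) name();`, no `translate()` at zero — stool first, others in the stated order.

stool();
translate([45, 76, 418]) spool();
translate([296, 46, 11]) stool_2();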